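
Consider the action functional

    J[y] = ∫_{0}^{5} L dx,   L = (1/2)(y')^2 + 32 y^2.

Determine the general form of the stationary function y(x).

The Lagrangian is L = (1/2)(y')^2 + 32 y^2.
∂L/∂y = 64y.
∂L/∂y' = y'.
The Euler-Lagrange equation d/dx(∂L/∂y') − ∂L/∂y = 0 becomes:
    y'' - 64 y = 0
General solution: y(x) = A e^(8x) + B e^(-8x), where A and B are arbitrary constants fixed by the endpoint conditions.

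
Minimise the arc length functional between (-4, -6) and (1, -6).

Arc-length functional: J[y] = ∫ sqrt(1 + (y')^2) dx.
Lagrangian L = sqrt(1 + (y')^2) has no explicit y dependence, so ∂L/∂y = 0 and the Euler-Lagrange equation gives
    d/dx( y' / sqrt(1 + (y')^2) ) = 0  ⇒  y' / sqrt(1 + (y')^2) = const.
Hence y' is constant, so y(x) is affine.
Fitting the endpoints (-4, -6) and (1, -6):
    slope m = ((-6) − (-6)) / (1 − (-4)) = 0,
    intercept c = (-6) − m·(-4) = -6.
Extremal: y(x) = -6.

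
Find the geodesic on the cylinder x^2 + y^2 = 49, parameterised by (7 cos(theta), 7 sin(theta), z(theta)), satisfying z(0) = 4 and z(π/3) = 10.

Parameterise the cylinder of radius R = 7 as
    r(θ) = (7 cos θ, 7 sin θ, z(θ)).
The arc-length element is
    ds = sqrt(49 + (dz/dθ)^2) dθ,
so the Lagrangian is L = sqrt(49 + z'^2).
L depends on z' only, not on z or θ, so ∂L/∂z = 0 and
    ∂L/∂z' = z' / sqrt(49 + z'^2).
The Euler-Lagrange equation gives
    d/dθ( z' / sqrt(49 + z'^2) ) = 0,
so z' is constant. Integrating once:
    z(θ) = a θ + b,
a helix on the cylinder (a straight line when the cylinder is unrolled). The constants a, b are determined by the endpoint conditions.
With endpoint conditions z(0) = 4 and z(π/3) = 10: from z(0) = b we get b = 4, and a·π/3 + 4 = 10 gives a = 18/π, so
    z(θ) = (18/π) θ + 4.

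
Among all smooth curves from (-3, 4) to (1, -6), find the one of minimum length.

Arc-length functional: J[y] = ∫ sqrt(1 + (y')^2) dx.
Lagrangian L = sqrt(1 + (y')^2) has no explicit y dependence, so ∂L/∂y = 0 and the Euler-Lagrange equation gives
    d/dx( y' / sqrt(1 + (y')^2) ) = 0  ⇒  y' / sqrt(1 + (y')^2) = const.
Hence y' is constant, so y(x) is affine.
Fitting the endpoints (-3, 4) and (1, -6):
    slope m = ((-6) − 4) / (1 − (-3)) = -5/2,
    intercept c = 4 − m·(-3) = -7/2.
Extremal: y(x) = (-5/2) x - 7/2.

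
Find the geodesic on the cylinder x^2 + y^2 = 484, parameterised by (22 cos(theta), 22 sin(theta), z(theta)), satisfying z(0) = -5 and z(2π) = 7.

Parameterise the cylinder of radius R = 22 as
    r(θ) = (22 cos θ, 22 sin θ, z(θ)).
The arc-length element is
    ds = sqrt(484 + (dz/dθ)^2) dθ,
so the Lagrangian is L = sqrt(484 + z'^2).
L depends on z' only, not on z or θ, so ∂L/∂z = 0 and
    ∂L/∂z' = z' / sqrt(484 + z'^2).
The Euler-Lagrange equation gives
    d/dθ( z' / sqrt(484 + z'^2) ) = 0,
so z' is constant. Integrating once:
    z(θ) = a θ + b,
a helix on the cylinder (a straight line when the cylinder is unrolled). The constants a, b are determined by the endpoint conditions.
With endpoint conditions z(0) = -5 and z(2π) = 7: from z(0) = b we get b = -5, and a·2π + -5 = 7 gives a = 6/π, so
    z(θ) = (6/π) θ − 5.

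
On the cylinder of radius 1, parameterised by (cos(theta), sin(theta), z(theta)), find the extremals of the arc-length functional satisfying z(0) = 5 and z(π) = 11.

Parameterise the cylinder of radius R = 1 as
    r(θ) = (cos θ, sin θ, z(θ)).
The arc-length element is
    ds = sqrt(1 + (dz/dθ)^2) dθ,
so the Lagrangian is L = sqrt(1 + z'^2).
L depends on z' only, not on z or θ, so ∂L/∂z = 0 and
    ∂L/∂z' = z' / sqrt(1 + z'^2).
The Euler-Lagrange equation gives
    d/dθ( z' / sqrt(1 + z'^2) ) = 0,
so z' is constant. Integrating once:
    z(θ) = a θ + b,
a helix on the cylinder (a straight line when the cylinder is unrolled). The constants a, b are determined by the endpoint conditions.
With endpoint conditions z(0) = 5 and z(π) = 11: from z(0) = b we get b = 5, and a·π + 5 = 11 gives a = 6/π, so
    z(θ) = (6/π) θ + 5.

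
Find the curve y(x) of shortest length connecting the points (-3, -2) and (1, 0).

Arc-length functional: J[y] = ∫ sqrt(1 + (y')^2) dx.
Lagrangian L = sqrt(1 + (y')^2) has no explicit y dependence, so ∂L/∂y = 0 and the Euler-Lagrange equation gives
    d/dx( y' / sqrt(1 + (y')^2) ) = 0  ⇒  y' / sqrt(1 + (y')^2) = const.
Hence y' is constant, so y(x) is affine.
Fitting the endpoints (-3, -2) and (1, 0):
    slope m = (0 − (-2)) / (1 − (-3)) = 1/2,
    intercept c = (-2) − m·(-3) = -1/2.
Extremal: y(x) = (1/2) x - 1/2.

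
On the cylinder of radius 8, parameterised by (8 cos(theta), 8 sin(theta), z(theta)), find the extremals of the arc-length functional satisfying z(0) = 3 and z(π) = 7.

Parameterise the cylinder of radius R = 8 as
    r(θ) = (8 cos θ, 8 sin θ, z(θ)).
The arc-length element is
    ds = sqrt(64 + (dz/dθ)^2) dθ,
so the Lagrangian is L = sqrt(64 + z'^2).
L depends on z' only, not on z or θ, so ∂L/∂z = 0 and
    ∂L/∂z' = z' / sqrt(64 + z'^2).
The Euler-Lagrange equation gives
    d/dθ( z' / sqrt(64 + z'^2) ) = 0,
so z' is constant. Integrating once:
    z(θ) = a θ + b,
a helix on the cylinder (a straight line when the cylinder is unrolled). The constants a, b are determined by the endpoint conditions.
With endpoint conditions z(0) = 3 and z(π) = 7: from z(0) = b we get b = 3, and a·π + 3 = 7 gives a = 4/π, so
    z(θ) = (4/π) θ + 3.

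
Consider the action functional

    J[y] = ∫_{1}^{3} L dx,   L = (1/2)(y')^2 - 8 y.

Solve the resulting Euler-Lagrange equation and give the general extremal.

The Lagrangian is L = (1/2)(y')^2 - 8 y.
∂L/∂y = -8.
∂L/∂y' = y'.
The Euler-Lagrange equation d/dx(∂L/∂y') − ∂L/∂y = 0 becomes:
    y'' + 8 = 0
General solution: y(x) = -4 x^2 + A x + B, where A and B are arbitrary constants fixed by the endpoint conditions.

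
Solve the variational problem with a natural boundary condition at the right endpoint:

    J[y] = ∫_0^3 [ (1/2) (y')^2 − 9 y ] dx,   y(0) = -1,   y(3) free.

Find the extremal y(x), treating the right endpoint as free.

The Lagrangian L = (1/2) (y')^2 − 9 y gives
    ∂L/∂y = −9,   ∂L/∂y' = y'.
Euler-Lagrange: d/dx(y') − (−9) = 0, i.e. y'' + 9 = 0, so
    y(x) = −(9/2) x^2 + C1 x + C2.
Fixed left endpoint y(0) = -1 ⇒ C2 = -1.
The right endpoint x = 3 is free, so the natural (transversality) condition is ∂L/∂y' |_{x=3} = 0, i.e. y'(3) = 0.
Compute y'(x) = −9 x + C1, so y'(3) = −27 + C1 = 0 ⇒ C1 = 27.
Therefore the extremal is
    y(x) = −(9/2) x^2 + 27 x − 1.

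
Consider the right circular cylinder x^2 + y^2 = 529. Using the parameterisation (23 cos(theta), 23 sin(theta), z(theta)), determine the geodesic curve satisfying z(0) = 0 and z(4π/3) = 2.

Parameterise the cylinder of radius R = 23 as
    r(θ) = (23 cos θ, 23 sin θ, z(θ)).
The arc-length element is
    ds = sqrt(529 + (dz/dθ)^2) dθ,
so the Lagrangian is L = sqrt(529 + z'^2).
L depends on z' only, not on z or θ, so ∂L/∂z = 0 and
    ∂L/∂z' = z' / sqrt(529 + z'^2).
The Euler-Lagrange equation gives
    d/dθ( z' / sqrt(529 + z'^2) ) = 0,
so z' is constant. Integrating once:
    z(θ) = a θ + b,
a helix on the cylinder (a straight line when the cylinder is unrolled). The constants a, b are determined by the endpoint conditions.
With endpoint conditions z(0) = 0 and z(4π/3) = 2: from z(0) = b we get b = 0, and a·4π/3 + 0 = 2 gives a = 3/(2π), so
    z(θ) = (3/(2π)) θ.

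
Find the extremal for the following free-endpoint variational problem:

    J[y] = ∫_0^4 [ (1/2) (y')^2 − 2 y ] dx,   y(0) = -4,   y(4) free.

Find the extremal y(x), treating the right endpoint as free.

The Lagrangian L = (1/2) (y')^2 − 2 y gives
    ∂L/∂y = −2,   ∂L/∂y' = y'.
Euler-Lagrange: d/dx(y') − (−2) = 0, i.e. y'' + 2 = 0, so
    y(x) = −(2/2) x^2 + C1 x + C2.
Fixed left endpoint y(0) = -4 ⇒ C2 = -4.
The right endpoint x = 4 is free, so the natural (transversality) condition is ∂L/∂y' |_{x=4} = 0, i.e. y'(4) = 0.
Compute y'(x) = −2 x + C1, so y'(4) = −8 + C1 = 0 ⇒ C1 = 8.
Therefore the extremal is
    y(x) = −x^2 + 8 x − 4.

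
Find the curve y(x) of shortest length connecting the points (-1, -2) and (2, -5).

Arc-length functional: J[y] = ∫ sqrt(1 + (y')^2) dx.
Lagrangian L = sqrt(1 + (y')^2) has no explicit y dependence, so ∂L/∂y = 0 and the Euler-Lagrange equation gives
    d/dx( y' / sqrt(1 + (y')^2) ) = 0  ⇒  y' / sqrt(1 + (y')^2) = const.
Hence y' is constant, so y(x) is affine.
Fitting the endpoints (-1, -2) and (2, -5):
    slope m = ((-5) − (-2)) / (2 − (-1)) = -1,
    intercept c = (-2) − m·(-1) = -3.
Extremal: y(x) = -x - 3.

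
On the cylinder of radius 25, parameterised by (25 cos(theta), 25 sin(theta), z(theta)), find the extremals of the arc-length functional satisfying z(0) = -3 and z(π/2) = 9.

Parameterise the cylinder of radius R = 25 as
    r(θ) = (25 cos θ, 25 sin θ, z(θ)).
The arc-length element is
    ds = sqrt(625 + (dz/dθ)^2) dθ,
so the Lagrangian is L = sqrt(625 + z'^2).
L depends on z' only, not on z or θ, so ∂L/∂z = 0 and
    ∂L/∂z' = z' / sqrt(625 + z'^2).
The Euler-Lagrange equation gives
    d/dθ( z' / sqrt(625 + z'^2) ) = 0,
so z' is constant. Integrating once:
    z(θ) = a θ + b,
a helix on the cylinder (a straight line when the cylinder is unrolled). The constants a, b are determined by the endpoint conditions.
With endpoint conditions z(0) = -3 and z(π/2) = 9: from z(0) = b we get b = -3, and a·π/2 + -3 = 9 gives a = 24/π, so
    z(θ) = (24/π) θ − 3.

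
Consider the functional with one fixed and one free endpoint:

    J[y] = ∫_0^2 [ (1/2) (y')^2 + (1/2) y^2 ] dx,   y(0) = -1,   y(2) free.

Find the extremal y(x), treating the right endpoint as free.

The Lagrangian L = (1/2) (y')^2 + (1/2) y^2 gives
    ∂L/∂y = 1 y,   ∂L/∂y' = y'.
Euler-Lagrange: y'' − y = 0.
With k = 1, the general solution is
    y(x) = A cosh(x) + B sinh(x).
Fixed left endpoint y(0) = -1 ⇒ A = -1.
The right endpoint x = 2 is free, so the natural (transversality) condition is ∂L/∂y' |_{x=2} = 0, i.e. y'(2) = 0.
Compute y'(x) = A k sinh(k x) + B k cosh(k x), so
    y'(2) = A k sinh(k·2) + B k cosh(k·2) = 0
    ⇒ B = −A tanh(k·2) = tanh(1·2).
Therefore the extremal is
    y(x) = −cosh(1 x) + tanh(1·2) sinh(1 x).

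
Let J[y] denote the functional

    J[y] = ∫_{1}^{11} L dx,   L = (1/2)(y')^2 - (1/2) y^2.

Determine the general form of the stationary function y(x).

The Lagrangian is L = (1/2)(y')^2 - (1/2) y^2.
∂L/∂y = -y.
∂L/∂y' = y'.
The Euler-Lagrange equation d/dx(∂L/∂y') − ∂L/∂y = 0 becomes:
    y'' + y = 0
General solution: y(x) = A sin(x) + B cos(x), where A and B are arbitrary constants fixed by the endpoint conditions.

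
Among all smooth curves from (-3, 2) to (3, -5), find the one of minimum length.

Arc-length functional: J[y] = ∫ sqrt(1 + (y')^2) dx.
Lagrangian L = sqrt(1 + (y')^2) has no explicit y dependence, so ∂L/∂y = 0 and the Euler-Lagrange equation gives
    d/dx( y' / sqrt(1 + (y')^2) ) = 0  ⇒  y' / sqrt(1 + (y')^2) = const.
Hence y' is constant, so y(x) is affine.
Fitting the endpoints (-3, 2) and (3, -5):
    slope m = ((-5) − 2) / (3 − (-3)) = -7/6,
    intercept c = 2 − m·(-3) = -3/2.
Extremal: y(x) = (-7/6) x - 3/2.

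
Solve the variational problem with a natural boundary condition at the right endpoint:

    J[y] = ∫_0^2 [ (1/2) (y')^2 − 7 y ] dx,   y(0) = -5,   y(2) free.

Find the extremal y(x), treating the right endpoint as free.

The Lagrangian L = (1/2) (y')^2 − 7 y gives
    ∂L/∂y = −7,   ∂L/∂y' = y'.
Euler-Lagrange: d/dx(y') − (−7) = 0, i.e. y'' + 7 = 0, so
    y(x) = −(7/2) x^2 + C1 x + C2.
Fixed left endpoint y(0) = -5 ⇒ C2 = -5.
The right endpoint x = 2 is free, so the natural (transversality) condition is ∂L/∂y' |_{x=2} = 0, i.e. y'(2) = 0.
Compute y'(x) = −7 x + C1, so y'(2) = −14 + C1 = 0 ⇒ C1 = 14.
Therefore the extremal is
    y(x) = −(7/2) x^2 + 14 x − 5.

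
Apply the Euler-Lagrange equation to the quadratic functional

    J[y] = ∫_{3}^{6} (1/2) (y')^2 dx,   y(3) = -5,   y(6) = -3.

The Lagrangian is L = (1/2) (y')^2.
Compute ∂L/∂y = 0, ∂L/∂y' = y'.
The Euler-Lagrange equation d/dx(∂L/∂y') − ∂L/∂y = 0 reduces to
    y'' = 0.
Its general solution is
    y(x) = A x + B,
with A, B fixed by the endpoint conditions.
Applying the endpoint conditions y(3) = -5 and y(6) = -3: solve A·3 + B = -5 and A·6 + B = -3. Subtracting gives A(6 − 3) = -3 − -5, so A = 2/3, and B = -5 − A·3 = -7. Therefore
    y(x) = (2/3) x - 7.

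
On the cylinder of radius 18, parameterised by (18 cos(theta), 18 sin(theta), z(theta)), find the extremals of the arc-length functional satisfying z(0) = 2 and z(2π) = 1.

Parameterise the cylinder of radius R = 18 as
    r(θ) = (18 cos θ, 18 sin θ, z(θ)).
The arc-length element is
    ds = sqrt(324 + (dz/dθ)^2) dθ,
so the Lagrangian is L = sqrt(324 + z'^2).
L depends on z' only, not on z or θ, so ∂L/∂z = 0 and
    ∂L/∂z' = z' / sqrt(324 + z'^2).
The Euler-Lagrange equation gives
    d/dθ( z' / sqrt(324 + z'^2) ) = 0,
so z' is constant. Integrating once:
    z(θ) = a θ + b,
a helix on the cylinder (a straight line when the cylinder is unrolled). The constants a, b are determined by the endpoint conditions.
With endpoint conditions z(0) = 2 and z(2π) = 1: from z(0) = b we get b = 2, and a·2π + 2 = 1 gives a = -1/(2π), so
    z(θ) = (-1/(2π)) θ + 2.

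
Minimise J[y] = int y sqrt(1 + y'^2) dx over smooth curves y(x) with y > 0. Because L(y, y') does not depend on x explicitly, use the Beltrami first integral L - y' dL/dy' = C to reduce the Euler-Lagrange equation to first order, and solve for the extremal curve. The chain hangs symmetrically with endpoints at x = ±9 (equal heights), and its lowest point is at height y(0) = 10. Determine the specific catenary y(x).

The Lagrangian L(y, y') = y sqrt(1 + y'^2) has no explicit x dependence, so the Beltrami identity applies:
    L − y' ∂L/∂y' = C.
Compute ∂L/∂y' = y · y' / sqrt(1 + y'^2). Then
    L − y' ∂L/∂y'
    = y sqrt(1 + y'^2) − y · y'^2 / sqrt(1 + y'^2)
    = y (1 + y'^2 − y'^2) / sqrt(1 + y'^2)
    = y / sqrt(1 + y'^2) = C.
Squaring gives y^2 = C^2 (1 + y'^2), i.e.
    y'^2 = y^2 / C^2 − 1.
Separating variables,
    dy / sqrt(y^2 − C^2) = dx / C,
and integrating gives arccosh(y / C) = (x − a)/C, so
    y(x) = C cosh((x − a)/C),
the catenary. The constants C and a are fixed by the two endpoint conditions (and, for the hanging-chain problem, the length constraint selects C).
Now fit the given data. The endpoints x = ±9 are symmetric at equal height, so the catenary is even about its minimum: a = 0 and y(x) = C cosh(x/C). The lowest point is y(0) = C cosh(0) = C, and we are told y(0) = 10, so C = 10. Therefore
    y(x) = 10 cosh(x/10),
and at the endpoints
    y(±9) = 10 cosh(9/10).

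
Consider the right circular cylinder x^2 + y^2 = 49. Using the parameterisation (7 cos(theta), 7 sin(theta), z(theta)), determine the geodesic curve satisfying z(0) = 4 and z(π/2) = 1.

Parameterise the cylinder of radius R = 7 as
    r(θ) = (7 cos θ, 7 sin θ, z(θ)).
The arc-length element is
    ds = sqrt(49 + (dz/dθ)^2) dθ,
so the Lagrangian is L = sqrt(49 + z'^2).
L depends on z' only, not on z or θ, so ∂L/∂z = 0 and
    ∂L/∂z' = z' / sqrt(49 + z'^2).
The Euler-Lagrange equation gives
    d/dθ( z' / sqrt(49 + z'^2) ) = 0,
so z' is constant. Integrating once:
    z(θ) = a θ + b,
a helix on the cylinder (a straight line when the cylinder is unrolled). The constants a, b are determined by the endpoint conditions.
With endpoint conditions z(0) = 4 and z(π/2) = 1: from z(0) = b we get b = 4, and a·π/2 + 4 = 1 gives a = -6/π, so
    z(θ) = (-6/π) θ + 4.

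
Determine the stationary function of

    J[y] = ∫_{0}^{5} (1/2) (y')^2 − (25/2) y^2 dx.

The Lagrangian is L = (1/2) (y')^2 − (25/2) y^2.
Compute ∂L/∂y = -25y, ∂L/∂y' = y'.
The Euler-Lagrange equation d/dx(∂L/∂y') − ∂L/∂y = 0 reduces to
    y'' + 25 y = 0.
Its general solution is
    y(x) = A sin(5x) + B cos(5x),
with A, B fixed by the endpoint conditions.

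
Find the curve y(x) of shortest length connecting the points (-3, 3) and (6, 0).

Arc-length functional: J[y] = ∫ sqrt(1 + (y')^2) dx.
Lagrangian L = sqrt(1 + (y')^2) has no explicit y dependence, so ∂L/∂y = 0 and the Euler-Lagrange equation gives
    d/dx( y' / sqrt(1 + (y')^2) ) = 0  ⇒  y' / sqrt(1 + (y')^2) = const.
Hence y' is constant, so y(x) is affine.
Fitting the endpoints (-3, 3) and (6, 0):
    slope m = (0 − 3) / (6 − (-3)) = -1/3,
    intercept c = 3 − m·(-3) = 2.
Extremal: y(x) = (-1/3) x + 2.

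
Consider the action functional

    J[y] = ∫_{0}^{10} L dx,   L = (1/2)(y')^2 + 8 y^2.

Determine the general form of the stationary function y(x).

The Lagrangian is L = (1/2)(y')^2 + 8 y^2.
∂L/∂y = 16y.
∂L/∂y' = y'.
The Euler-Lagrange equation d/dx(∂L/∂y') − ∂L/∂y = 0 becomes:
    y'' - 16 y = 0
General solution: y(x) = A e^(4x) + B e^(-4x), where A and B are arbitrary constants fixed by the endpoint conditions.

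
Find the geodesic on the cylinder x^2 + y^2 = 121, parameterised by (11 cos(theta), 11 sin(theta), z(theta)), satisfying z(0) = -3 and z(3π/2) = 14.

Parameterise the cylinder of radius R = 11 as
    r(θ) = (11 cos θ, 11 sin θ, z(θ)).
The arc-length element is
    ds = sqrt(121 + (dz/dθ)^2) dθ,
so the Lagrangian is L = sqrt(121 + z'^2).
L depends on z' only, not on z or θ, so ∂L/∂z = 0 and
    ∂L/∂z' = z' / sqrt(121 + z'^2).
The Euler-Lagrange equation gives
    d/dθ( z' / sqrt(121 + z'^2) ) = 0,
so z' is constant. Integrating once:
    z(θ) = a θ + b,
a helix on the cylinder (a straight line when the cylinder is unrolled). The constants a, b are determined by the endpoint conditions.
With endpoint conditions z(0) = -3 and z(3π/2) = 14: from z(0) = b we get b = -3, and a·3π/2 + -3 = 14 gives a = 34/(3π), so
    z(θ) = (34/(3π)) θ − 3.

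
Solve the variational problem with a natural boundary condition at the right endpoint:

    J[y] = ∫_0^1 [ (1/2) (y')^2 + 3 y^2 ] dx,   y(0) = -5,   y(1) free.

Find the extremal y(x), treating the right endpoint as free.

The Lagrangian L = (1/2) (y')^2 + 3 y^2 gives
    ∂L/∂y = 6 y,   ∂L/∂y' = y'.
Euler-Lagrange: y'' − 6 y = 0.
With k = sqrt(6), the general solution is
    y(x) = A cosh(sqrt(6) x) + B sinh(sqrt(6) x).
Fixed left endpoint y(0) = -5 ⇒ A = -5.
The right endpoint x = 1 is free, so the natural (transversality) condition is ∂L/∂y' |_{x=1} = 0, i.e. y'(1) = 0.
Compute y'(x) = A k sinh(k x) + B k cosh(k x), so
    y'(1) = A k sinh(k·1) + B k cosh(k·1) = 0
    ⇒ B = −A tanh(k·1) = 5 tanh(sqrt(6)·1).
Therefore the extremal is
    y(x) = −5 cosh(sqrt(6) x) + 5 tanh(sqrt(6)·1) sinh(sqrt(6) x).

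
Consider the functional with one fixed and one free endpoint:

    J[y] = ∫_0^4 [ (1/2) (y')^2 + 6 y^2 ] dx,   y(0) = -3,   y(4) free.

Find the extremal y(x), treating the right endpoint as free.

The Lagrangian L = (1/2) (y')^2 + 6 y^2 gives
    ∂L/∂y = 12 y,   ∂L/∂y' = y'.
Euler-Lagrange: y'' − 12 y = 0.
With k = sqrt(12), the general solution is
    y(x) = A cosh(sqrt(12) x) + B sinh(sqrt(12) x).
Fixed left endpoint y(0) = -3 ⇒ A = -3.
The right endpoint x = 4 is free, so the natural (transversality) condition is ∂L/∂y' |_{x=4} = 0, i.e. y'(4) = 0.
Compute y'(x) = A k sinh(k x) + B k cosh(k x), so
    y'(4) = A k sinh(k·4) + B k cosh(k·4) = 0
    ⇒ B = −A tanh(k·4) = 3 tanh(sqrt(12)·4).
Therefore the extremal is
    y(x) = −3 cosh(sqrt(12) x) + 3 tanh(sqrt(12)·4) sinh(sqrt(12) x).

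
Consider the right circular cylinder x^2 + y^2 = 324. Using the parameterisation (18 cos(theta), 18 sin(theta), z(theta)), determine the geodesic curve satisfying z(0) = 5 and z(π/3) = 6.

Parameterise the cylinder of radius R = 18 as
    r(θ) = (18 cos θ, 18 sin θ, z(θ)).
The arc-length element is
    ds = sqrt(324 + (dz/dθ)^2) dθ,
so the Lagrangian is L = sqrt(324 + z'^2).
L depends on z' only, not on z or θ, so ∂L/∂z = 0 and
    ∂L/∂z' = z' / sqrt(324 + z'^2).
The Euler-Lagrange equation gives
    d/dθ( z' / sqrt(324 + z'^2) ) = 0,
so z' is constant. Integrating once:
    z(θ) = a θ + b,
a helix on the cylinder (a straight line when the cylinder is unrolled). The constants a, b are determined by the endpoint conditions.
With endpoint conditions z(0) = 5 and z(π/3) = 6: from z(0) = b we get b = 5, and a·π/3 + 5 = 6 gives a = 3/π, so
    z(θ) = (3/π) θ + 5.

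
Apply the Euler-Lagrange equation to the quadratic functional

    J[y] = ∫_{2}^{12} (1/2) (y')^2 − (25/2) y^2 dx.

The Lagrangian is L = (1/2) (y')^2 − (25/2) y^2.
Compute ∂L/∂y = -25y, ∂L/∂y' = y'.
The Euler-Lagrange equation d/dx(∂L/∂y') − ∂L/∂y = 0 reduces to
    y'' + 25 y = 0.
Its general solution is
    y(x) = A sin(5x) + B cos(5x),
with A, B fixed by the endpoint conditions.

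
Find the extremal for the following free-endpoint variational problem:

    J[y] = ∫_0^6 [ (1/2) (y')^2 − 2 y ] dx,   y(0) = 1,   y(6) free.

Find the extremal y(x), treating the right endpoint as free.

The Lagrangian L = (1/2) (y')^2 − 2 y gives
    ∂L/∂y = −2,   ∂L/∂y' = y'.
Euler-Lagrange: d/dx(y') − (−2) = 0, i.e. y'' + 2 = 0, so
    y(x) = −(2/2) x^2 + C1 x + C2.
Fixed left endpoint y(0) = 1 ⇒ C2 = 1.
The right endpoint x = 6 is free, so the natural (transversality) condition is ∂L/∂y' |_{x=6} = 0, i.e. y'(6) = 0.
Compute y'(x) = −2 x + C1, so y'(6) = −12 + C1 = 0 ⇒ C1 = 12.
Therefore the extremal is
    y(x) = −x^2 + 12 x + 1.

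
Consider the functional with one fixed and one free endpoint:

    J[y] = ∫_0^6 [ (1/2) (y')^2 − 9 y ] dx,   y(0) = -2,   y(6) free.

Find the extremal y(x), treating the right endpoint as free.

The Lagrangian L = (1/2) (y')^2 − 9 y gives
    ∂L/∂y = −9,   ∂L/∂y' = y'.
Euler-Lagrange: d/dx(y') − (−9) = 0, i.e. y'' + 9 = 0, so
    y(x) = −(9/2) x^2 + C1 x + C2.
Fixed left endpoint y(0) = -2 ⇒ C2 = -2.
The right endpoint x = 6 is free, so the natural (transversality) condition is ∂L/∂y' |_{x=6} = 0, i.e. y'(6) = 0.
Compute y'(x) = −9 x + C1, so y'(6) = −54 + C1 = 0 ⇒ C1 = 54.
Therefore the extremal is
    y(x) = −(9/2) x^2 + 54 x − 2.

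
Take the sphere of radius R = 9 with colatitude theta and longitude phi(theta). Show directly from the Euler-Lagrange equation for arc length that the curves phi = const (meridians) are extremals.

On the sphere of radius R = 9 with spherical coordinates (θ, φ), the induced metric is
    ds^2 = 81(dθ^2 + sin^2(θ) dφ^2).
Using θ as the parameter, the arc-length functional becomes
    J[φ] = ∫ 9 sqrt(1 + sin^2(θ) (dφ/dθ)^2) dθ.
So L = 9 sqrt(1 + sin^2(θ) φ'^2). Compute
    ∂L/∂φ = 0  (L has no explicit φ dependence),
    ∂L/∂φ' = 9 sin^2(θ) φ' / sqrt(1 + sin^2(θ) φ'^2).
For the candidate φ(θ) = c (constant), φ' = 0, so ∂L/∂φ' evaluated along the candidate vanishes, and ∂L/∂φ is identically zero. Hence
    d/dθ(∂L/∂φ') − ∂L/∂φ = 0
is satisfied. Therefore meridians φ = const are extremals of arc length — they are geodesics on the sphere.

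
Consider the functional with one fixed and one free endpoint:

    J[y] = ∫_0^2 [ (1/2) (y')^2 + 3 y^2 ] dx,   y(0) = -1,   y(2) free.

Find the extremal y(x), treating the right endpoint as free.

The Lagrangian L = (1/2) (y')^2 + 3 y^2 gives
    ∂L/∂y = 6 y,   ∂L/∂y' = y'.
Euler-Lagrange: y'' − 6 y = 0.
With k = sqrt(6), the general solution is
    y(x) = A cosh(sqrt(6) x) + B sinh(sqrt(6) x).
Fixed left endpoint y(0) = -1 ⇒ A = -1.
The right endpoint x = 2 is free, so the natural (transversality) condition is ∂L/∂y' |_{x=2} = 0, i.e. y'(2) = 0.
Compute y'(x) = A k sinh(k x) + B k cosh(k x), so
    y'(2) = A k sinh(k·2) + B k cosh(k·2) = 0
    ⇒ B = −A tanh(k·2) = tanh(sqrt(6)·2).
Therefore the extremal is
    y(x) = −cosh(sqrt(6) x) + tanh(sqrt(6)·2) sinh(sqrt(6) x).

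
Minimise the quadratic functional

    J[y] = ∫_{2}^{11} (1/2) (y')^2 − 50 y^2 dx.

The Lagrangian is L = (1/2) (y')^2 − 50 y^2.
Compute ∂L/∂y = -100y, ∂L/∂y' = y'.
The Euler-Lagrange equation d/dx(∂L/∂y') − ∂L/∂y = 0 reduces to
    y'' + 100 y = 0.
Its general solution is
    y(x) = A sin(10x) + B cos(10x),
with A, B fixed by the endpoint conditions.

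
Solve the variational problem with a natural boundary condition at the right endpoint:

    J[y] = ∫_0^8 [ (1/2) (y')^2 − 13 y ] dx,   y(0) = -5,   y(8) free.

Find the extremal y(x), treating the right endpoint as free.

The Lagrangian L = (1/2) (y')^2 − 13 y gives
    ∂L/∂y = −13,   ∂L/∂y' = y'.
Euler-Lagrange: d/dx(y') − (−13) = 0, i.e. y'' + 13 = 0, so
    y(x) = −(13/2) x^2 + C1 x + C2.
Fixed left endpoint y(0) = -5 ⇒ C2 = -5.
The right endpoint x = 8 is free, so the natural (transversality) condition is ∂L/∂y' |_{x=8} = 0, i.e. y'(8) = 0.
Compute y'(x) = −13 x + C1, so y'(8) = −104 + C1 = 0 ⇒ C1 = 104.
Therefore the extremal is
    y(x) = −(13/2) x^2 + 104 x − 5.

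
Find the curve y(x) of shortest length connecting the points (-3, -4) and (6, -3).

Arc-length functional: J[y] = ∫ sqrt(1 + (y')^2) dx.
Lagrangian L = sqrt(1 + (y')^2) has no explicit y dependence, so ∂L/∂y = 0 and the Euler-Lagrange equation gives
    d/dx( y' / sqrt(1 + (y')^2) ) = 0  ⇒  y' / sqrt(1 + (y')^2) = const.
Hence y' is constant, so y(x) is affine.
Fitting the endpoints (-3, -4) and (6, -3):
    slope m = ((-3) − (-4)) / (6 − (-3)) = 1/9,
    intercept c = (-4) − m·(-3) = -11/3.
Extremal: y(x) = (1/9) x - 11/3.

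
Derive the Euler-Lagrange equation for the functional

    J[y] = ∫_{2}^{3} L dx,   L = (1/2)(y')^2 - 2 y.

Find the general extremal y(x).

The Lagrangian is L = (1/2)(y')^2 - 2 y.
∂L/∂y = -2.
∂L/∂y' = y'.
The Euler-Lagrange equation d/dx(∂L/∂y') − ∂L/∂y = 0 becomes:
    y'' + 2 = 0
General solution: y(x) = -x^2 + A x + B, where A and B are arbitrary constants fixed by the endpoint conditions.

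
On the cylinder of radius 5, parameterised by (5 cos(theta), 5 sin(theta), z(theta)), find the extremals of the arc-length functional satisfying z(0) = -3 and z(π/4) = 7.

Parameterise the cylinder of radius R = 5 as
    r(θ) = (5 cos θ, 5 sin θ, z(θ)).
The arc-length element is
    ds = sqrt(25 + (dz/dθ)^2) dθ,
so the Lagrangian is L = sqrt(25 + z'^2).
L depends on z' only, not on z or θ, so ∂L/∂z = 0 and
    ∂L/∂z' = z' / sqrt(25 + z'^2).
The Euler-Lagrange equation gives
    d/dθ( z' / sqrt(25 + z'^2) ) = 0,
so z' is constant. Integrating once:
    z(θ) = a θ + b,
a helix on the cylinder (a straight line when the cylinder is unrolled). The constants a, b are determined by the endpoint conditions.
With endpoint conditions z(0) = -3 and z(π/4) = 7: from z(0) = b we get b = -3, and a·π/4 + -3 = 7 gives a = 40/π, so
    z(θ) = (40/π) θ − 3.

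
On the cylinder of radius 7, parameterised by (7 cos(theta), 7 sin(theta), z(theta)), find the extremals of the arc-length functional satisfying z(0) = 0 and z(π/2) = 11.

Parameterise the cylinder of radius R = 7 as
    r(θ) = (7 cos θ, 7 sin θ, z(θ)).
The arc-length element is
    ds = sqrt(49 + (dz/dθ)^2) dθ,
so the Lagrangian is L = sqrt(49 + z'^2).
L depends on z' only, not on z or θ, so ∂L/∂z = 0 and
    ∂L/∂z' = z' / sqrt(49 + z'^2).
The Euler-Lagrange equation gives
    d/dθ( z' / sqrt(49 + z'^2) ) = 0,
so z' is constant. Integrating once:
    z(θ) = a θ + b,
a helix on the cylinder (a straight line when the cylinder is unrolled). The constants a, b are determined by the endpoint conditions.
With endpoint conditions z(0) = 0 and z(π/2) = 11: from z(0) = b we get b = 0, and a·π/2 + 0 = 11 gives a = 22/π, so
    z(θ) = (22/π) θ.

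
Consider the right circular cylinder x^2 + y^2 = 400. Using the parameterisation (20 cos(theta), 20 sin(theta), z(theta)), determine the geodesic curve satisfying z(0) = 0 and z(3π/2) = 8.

Parameterise the cylinder of radius R = 20 as
    r(θ) = (20 cos θ, 20 sin θ, z(θ)).
The arc-length element is
    ds = sqrt(400 + (dz/dθ)^2) dθ,
so the Lagrangian is L = sqrt(400 + z'^2).
L depends on z' only, not on z or θ, so ∂L/∂z = 0 and
    ∂L/∂z' = z' / sqrt(400 + z'^2).
The Euler-Lagrange equation gives
    d/dθ( z' / sqrt(400 + z'^2) ) = 0,
so z' is constant. Integrating once:
    z(θ) = a θ + b,
a helix on the cylinder (a straight line when the cylinder is unrolled). The constants a, b are determined by the endpoint conditions.
With endpoint conditions z(0) = 0 and z(3π/2) = 8: from z(0) = b we get b = 0, and a·3π/2 + 0 = 8 gives a = 16/(3π), so
    z(θ) = (16/(3π)) θ.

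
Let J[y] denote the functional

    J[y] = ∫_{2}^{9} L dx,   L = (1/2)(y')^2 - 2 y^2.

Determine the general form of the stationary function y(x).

The Lagrangian is L = (1/2)(y')^2 - 2 y^2.
∂L/∂y = -4y.
∂L/∂y' = y'.
The Euler-Lagrange equation d/dx(∂L/∂y') − ∂L/∂y = 0 becomes:
    y'' + 4 y = 0
General solution: y(x) = A sin(2x) + B cos(2x), where A and B are arbitrary constants fixed by the endpoint conditions.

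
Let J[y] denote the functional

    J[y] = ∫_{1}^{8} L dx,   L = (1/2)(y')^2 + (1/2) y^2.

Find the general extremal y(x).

The Lagrangian is L = (1/2)(y')^2 + (1/2) y^2.
∂L/∂y = y.
∂L/∂y' = y'.
The Euler-Lagrange equation d/dx(∂L/∂y') − ∂L/∂y = 0 becomes:
    y'' - y = 0
General solution: y(x) = A e^x + B e^(-x), where A and B are arbitrary constants fixed by the endpoint conditions.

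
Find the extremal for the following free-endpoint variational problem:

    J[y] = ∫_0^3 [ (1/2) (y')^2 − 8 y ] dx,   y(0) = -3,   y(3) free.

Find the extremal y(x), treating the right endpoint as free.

The Lagrangian L = (1/2) (y')^2 − 8 y gives
    ∂L/∂y = −8,   ∂L/∂y' = y'.
Euler-Lagrange: d/dx(y') − (−8) = 0, i.e. y'' + 8 = 0, so
    y(x) = −(8/2) x^2 + C1 x + C2.
Fixed left endpoint y(0) = -3 ⇒ C2 = -3.
The right endpoint x = 3 is free, so the natural (transversality) condition is ∂L/∂y' |_{x=3} = 0, i.e. y'(3) = 0.
Compute y'(x) = −8 x + C1, so y'(3) = −24 + C1 = 0 ⇒ C1 = 24.
Therefore the extremal is
    y(x) = −4 x^2 + 24 x − 3.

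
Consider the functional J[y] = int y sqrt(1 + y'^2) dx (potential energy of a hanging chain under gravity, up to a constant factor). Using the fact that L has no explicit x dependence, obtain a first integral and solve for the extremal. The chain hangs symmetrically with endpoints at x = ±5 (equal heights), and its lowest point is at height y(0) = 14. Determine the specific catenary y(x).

The Lagrangian L(y, y') = y sqrt(1 + y'^2) has no explicit x dependence, so the Beltrami identity applies:
    L − y' ∂L/∂y' = C.
Compute ∂L/∂y' = y · y' / sqrt(1 + y'^2). Then
    L − y' ∂L/∂y'
    = y sqrt(1 + y'^2) − y · y'^2 / sqrt(1 + y'^2)
    = y (1 + y'^2 − y'^2) / sqrt(1 + y'^2)
    = y / sqrt(1 + y'^2) = C.
Squaring gives y^2 = C^2 (1 + y'^2), i.e.
    y'^2 = y^2 / C^2 − 1.
Separating variables,
    dy / sqrt(y^2 − C^2) = dx / C,
and integrating gives arccosh(y / C) = (x − a)/C, so
    y(x) = C cosh((x − a)/C),
the catenary. The constants C and a are fixed by the two endpoint conditions (and, for the hanging-chain problem, the length constraint selects C).
Now fit the given data. The endpoints x = ±5 are symmetric at equal height, so the catenary is even about its minimum: a = 0 and y(x) = C cosh(x/C). The lowest point is y(0) = C cosh(0) = C, and we are told y(0) = 14, so C = 14. Therefore
    y(x) = 14 cosh(x/14),
and at the endpoints
    y(±5) = 14 cosh(5/14).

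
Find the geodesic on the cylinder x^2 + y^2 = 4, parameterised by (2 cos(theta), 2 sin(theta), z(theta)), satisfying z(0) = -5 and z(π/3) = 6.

Parameterise the cylinder of radius R = 2 as
    r(θ) = (2 cos θ, 2 sin θ, z(θ)).
The arc-length element is
    ds = sqrt(4 + (dz/dθ)^2) dθ,
so the Lagrangian is L = sqrt(4 + z'^2).
L depends on z' only, not on z or θ, so ∂L/∂z = 0 and
    ∂L/∂z' = z' / sqrt(4 + z'^2).
The Euler-Lagrange equation gives
    d/dθ( z' / sqrt(4 + z'^2) ) = 0,
so z' is constant. Integrating once:
    z(θ) = a θ + b,
a helix on the cylinder (a straight line when the cylinder is unrolled). The constants a, b are determined by the endpoint conditions.
With endpoint conditions z(0) = -5 and z(π/3) = 6: from z(0) = b we get b = -5, and a·π/3 + -5 = 6 gives a = 33/π, so
    z(θ) = (33/π) θ − 5.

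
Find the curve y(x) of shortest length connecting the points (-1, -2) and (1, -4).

Arc-length functional: J[y] = ∫ sqrt(1 + (y')^2) dx.
Lagrangian L = sqrt(1 + (y')^2) has no explicit y dependence, so ∂L/∂y = 0 and the Euler-Lagrange equation gives
    d/dx( y' / sqrt(1 + (y')^2) ) = 0  ⇒  y' / sqrt(1 + (y')^2) = const.
Hence y' is constant, so y(x) is affine.
Fitting the endpoints (-1, -2) and (1, -4):
    slope m = ((-4) − (-2)) / (1 − (-1)) = -1,
    intercept c = (-2) − m·(-1) = -3.
Extremal: y(x) = -x - 3.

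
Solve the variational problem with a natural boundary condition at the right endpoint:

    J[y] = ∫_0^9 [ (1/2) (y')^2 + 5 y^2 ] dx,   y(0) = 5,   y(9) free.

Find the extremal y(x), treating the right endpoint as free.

The Lagrangian L = (1/2) (y')^2 + 5 y^2 gives
    ∂L/∂y = 10 y,   ∂L/∂y' = y'.
Euler-Lagrange: y'' − 10 y = 0.
With k = sqrt(10), the general solution is
    y(x) = A cosh(sqrt(10) x) + B sinh(sqrt(10) x).
Fixed left endpoint y(0) = 5 ⇒ A = 5.
The right endpoint x = 9 is free, so the natural (transversality) condition is ∂L/∂y' |_{x=9} = 0, i.e. y'(9) = 0.
Compute y'(x) = A k sinh(k x) + B k cosh(k x), so
    y'(9) = A k sinh(k·9) + B k cosh(k·9) = 0
    ⇒ B = −A tanh(k·9) = − 5 tanh(sqrt(10)·9).
Therefore the extremal is
    y(x) = 5 cosh(sqrt(10) x) − 5 tanh(sqrt(10)·9) sinh(sqrt(10) x).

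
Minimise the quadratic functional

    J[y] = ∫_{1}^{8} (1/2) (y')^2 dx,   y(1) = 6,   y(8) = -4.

The Lagrangian is L = (1/2) (y')^2.
Compute ∂L/∂y = 0, ∂L/∂y' = y'.
The Euler-Lagrange equation d/dx(∂L/∂y') − ∂L/∂y = 0 reduces to
    y'' = 0.
Its general solution is
    y(x) = A x + B,
with A, B fixed by the endpoint conditions.
Applying the endpoint conditions y(1) = 6 and y(8) = -4: solve A·1 + B = 6 and A·8 + B = -4. Subtracting gives A(8 − 1) = -4 − 6, so A = -10/7, and B = 6 − A·1 = 52/7. Therefore
    y(x) = (-10/7) x + 52/7.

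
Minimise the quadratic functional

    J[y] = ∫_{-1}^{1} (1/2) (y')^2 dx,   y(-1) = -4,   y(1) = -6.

The Lagrangian is L = (1/2) (y')^2.
Compute ∂L/∂y = 0, ∂L/∂y' = y'.
The Euler-Lagrange equation d/dx(∂L/∂y') − ∂L/∂y = 0 reduces to
    y'' = 0.
Its general solution is
    y(x) = A x + B,
with A, B fixed by the endpoint conditions.
Applying the endpoint conditions y(-1) = -4 and y(1) = -6: solve A·-1 + B = -4 and A·1 + B = -6. Subtracting gives A(1 − -1) = -6 − -4, so A = -1, and B = -4 − A·-1 = -5. Therefore
    y(x) = -x - 5.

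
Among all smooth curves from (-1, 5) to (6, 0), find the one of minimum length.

Arc-length functional: J[y] = ∫ sqrt(1 + (y')^2) dx.
Lagrangian L = sqrt(1 + (y')^2) has no explicit y dependence, so ∂L/∂y = 0 and the Euler-Lagrange equation gives
    d/dx( y' / sqrt(1 + (y')^2) ) = 0  ⇒  y' / sqrt(1 + (y')^2) = const.
Hence y' is constant, so y(x) is affine.
Fitting the endpoints (-1, 5) and (6, 0):
    slope m = (0 − 5) / (6 − (-1)) = -5/7,
    intercept c = 5 − m·(-1) = 30/7.
Extremal: y(x) = (-5/7) x + 30/7.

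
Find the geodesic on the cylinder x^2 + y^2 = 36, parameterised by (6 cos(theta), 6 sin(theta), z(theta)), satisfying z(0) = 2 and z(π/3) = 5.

Parameterise the cylinder of radius R = 6 as
    r(θ) = (6 cos θ, 6 sin θ, z(θ)).
The arc-length element is
    ds = sqrt(36 + (dz/dθ)^2) dθ,
so the Lagrangian is L = sqrt(36 + z'^2).
L depends on z' only, not on z or θ, so ∂L/∂z = 0 and
    ∂L/∂z' = z' / sqrt(36 + z'^2).
The Euler-Lagrange equation gives
    d/dθ( z' / sqrt(36 + z'^2) ) = 0,
so z' is constant. Integrating once:
    z(θ) = a θ + b,
a helix on the cylinder (a straight line when the cylinder is unrolled). The constants a, b are determined by the endpoint conditions.
With endpoint conditions z(0) = 2 and z(π/3) = 5: from z(0) = b we get b = 2, and a·π/3 + 2 = 5 gives a = 9/π, so
    z(θ) = (9/π) θ + 2.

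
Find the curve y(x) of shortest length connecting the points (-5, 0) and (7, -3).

Arc-length functional: J[y] = ∫ sqrt(1 + (y')^2) dx.
Lagrangian L = sqrt(1 + (y')^2) has no explicit y dependence, so ∂L/∂y = 0 and the Euler-Lagrange equation gives
    d/dx( y' / sqrt(1 + (y')^2) ) = 0  ⇒  y' / sqrt(1 + (y')^2) = const.
Hence y' is constant, so y(x) is affine.
Fitting the endpoints (-5, 0) and (7, -3):
    slope m = ((-3) − 0) / (7 − (-5)) = -1/4,
    intercept c = 0 − m·(-5) = -5/4.
Extremal: y(x) = (-1/4) x - 5/4.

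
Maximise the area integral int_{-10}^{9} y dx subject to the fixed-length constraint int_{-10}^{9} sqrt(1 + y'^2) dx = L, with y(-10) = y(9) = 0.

Set up the augmented Lagrangian using a multiplier λ for the length constraint:
    F(y, y') = y − λ sqrt(1 + y'^2).
F has no explicit x dependence, so the Beltrami identity yields a first integral
    F − y' ∂F/∂y' = C.
Compute ∂F/∂y' = −λ y' / sqrt(1 + y'^2). Then
    y − λ sqrt(1 + y'^2) + λ y'^2 / sqrt(1 + y'^2) = C
    ⇒  y − λ / sqrt(1 + y'^2) = C.
Solving for y' and integrating gives
    (x − a)^2 + (y − b)^2 = λ^2,
a circular arc of radius λ. The constants a, b are determined by the endpoint conditions y(-10) = y(9) = 0, and λ is fixed implicitly by the length constraint
    ∫_{-10}^{9} sqrt(1 + y'^2) dx = L.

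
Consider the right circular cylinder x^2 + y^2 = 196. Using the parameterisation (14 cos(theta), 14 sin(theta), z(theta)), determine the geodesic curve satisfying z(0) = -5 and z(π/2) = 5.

Parameterise the cylinder of radius R = 14 as
    r(θ) = (14 cos θ, 14 sin θ, z(θ)).
The arc-length element is
    ds = sqrt(196 + (dz/dθ)^2) dθ,
so the Lagrangian is L = sqrt(196 + z'^2).
L depends on z' only, not on z or θ, so ∂L/∂z = 0 and
    ∂L/∂z' = z' / sqrt(196 + z'^2).
The Euler-Lagrange equation gives
    d/dθ( z' / sqrt(196 + z'^2) ) = 0,
so z' is constant. Integrating once:
    z(θ) = a θ + b,
a helix on the cylinder (a straight line when the cylinder is unrolled). The constants a, b are determined by the endpoint conditions.
With endpoint conditions z(0) = -5 and z(π/2) = 5: from z(0) = b we get b = -5, and a·π/2 + -5 = 5 gives a = 20/π, so
    z(θ) = (20/π) θ − 5.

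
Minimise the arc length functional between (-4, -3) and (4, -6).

Arc-length functional: J[y] = ∫ sqrt(1 + (y')^2) dx.
Lagrangian L = sqrt(1 + (y')^2) has no explicit y dependence, so ∂L/∂y = 0 and the Euler-Lagrange equation gives
    d/dx( y' / sqrt(1 + (y')^2) ) = 0  ⇒  y' / sqrt(1 + (y')^2) = const.
Hence y' is constant, so y(x) is affine.
Fitting the endpoints (-4, -3) and (4, -6):
    slope m = ((-6) − (-3)) / (4 − (-4)) = -3/8,
    intercept c = (-3) − m·(-4) = -9/2.
Extremal: y(x) = (-3/8) x - 9/2.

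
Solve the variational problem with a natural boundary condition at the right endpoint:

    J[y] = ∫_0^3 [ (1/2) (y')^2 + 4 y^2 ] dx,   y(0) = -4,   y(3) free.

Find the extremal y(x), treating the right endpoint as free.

The Lagrangian L = (1/2) (y')^2 + 4 y^2 gives
    ∂L/∂y = 8 y,   ∂L/∂y' = y'.
Euler-Lagrange: y'' − 8 y = 0.
With k = sqrt(8), the general solution is
    y(x) = A cosh(sqrt(8) x) + B sinh(sqrt(8) x).
Fixed left endpoint y(0) = -4 ⇒ A = -4.
The right endpoint x = 3 is free, so the natural (transversality) condition is ∂L/∂y' |_{x=3} = 0, i.e. y'(3) = 0.
Compute y'(x) = A k sinh(k x) + B k cosh(k x), so
    y'(3) = A k sinh(k·3) + B k cosh(k·3) = 0
    ⇒ B = −A tanh(k·3) = 4 tanh(sqrt(8)·3).
Therefore the extremal is
    y(x) = −4 cosh(sqrt(8) x) + 4 tanh(sqrt(8)·3) sinh(sqrt(8) x).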